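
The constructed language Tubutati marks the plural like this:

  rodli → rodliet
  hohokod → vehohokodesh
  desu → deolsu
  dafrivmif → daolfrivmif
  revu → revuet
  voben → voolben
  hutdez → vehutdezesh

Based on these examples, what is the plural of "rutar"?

"rutar" begins with r-. The stems beginning with r- (rodli → rodliet, revu → revuet) add -et.
The other patterns: stems beginning with h- add ve- … -esh around the stem; stems beginning with d- or v- insert -ol- after the first vowel.
So rutar → rutaret.

rutaret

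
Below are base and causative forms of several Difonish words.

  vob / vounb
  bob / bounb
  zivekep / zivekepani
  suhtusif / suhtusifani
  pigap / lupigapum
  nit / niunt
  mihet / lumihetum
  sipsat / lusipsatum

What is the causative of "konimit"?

nit and mihet both end in -t yet inflect differently (niunt, lumihetum), so the final letter is not what conditions the rule; the number of vowels is.
"konimit" has 3 vowels. The stems with 3 vowels (suhtusif → suhtusifani, zivekep → zivekepani) add -ani.
So konimit → konimitani.

konimitani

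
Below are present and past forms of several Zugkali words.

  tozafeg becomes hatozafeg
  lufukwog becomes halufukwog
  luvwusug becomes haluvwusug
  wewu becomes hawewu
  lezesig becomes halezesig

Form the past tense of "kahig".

hakahig

Every pair shown (tozafeg → hatozafeg, lufukwog → halufukwog, luvwusug → haluvwusug, …) follows the same rule: add the prefix ha-.
So kahig → hakahig.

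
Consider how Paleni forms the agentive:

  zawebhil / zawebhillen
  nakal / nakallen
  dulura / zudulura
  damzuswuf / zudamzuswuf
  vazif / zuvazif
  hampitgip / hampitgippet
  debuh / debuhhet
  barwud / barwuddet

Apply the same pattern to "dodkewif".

nakal and dulura both have last vowel 'a' yet inflect differently (nakallen, zudulura), so the last vowel is not what conditions the rule; the final letter is.
"dodkewif" ends in -f. The stems ending in -f (damzuswuf → zudamzuswuf, vazif → zuvazif) add the prefix zu-.
The other patterns: stems ending in -l double the final consonant and add -en; stems ending in -d, -h or -p double the final consonant and add -et.
So dodkewif → zudodkewif.

zudodkewif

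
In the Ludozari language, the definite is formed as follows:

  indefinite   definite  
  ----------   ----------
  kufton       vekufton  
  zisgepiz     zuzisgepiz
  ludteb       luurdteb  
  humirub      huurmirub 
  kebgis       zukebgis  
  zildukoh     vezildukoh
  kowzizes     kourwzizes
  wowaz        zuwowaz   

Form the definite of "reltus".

kowzizes and kebgis both end in -s yet inflect differently (kourwzizes, zukebgis), so the final letter is not what conditions the rule; the last vowel is.
"reltus" has last vowel 'u'. The one such stem in the data (humirub → huurmirub) inserts -ur- after the first vowel (as do ludteb, kowzizes), so the same rule applies.
So reltus → reurltus.

reurltus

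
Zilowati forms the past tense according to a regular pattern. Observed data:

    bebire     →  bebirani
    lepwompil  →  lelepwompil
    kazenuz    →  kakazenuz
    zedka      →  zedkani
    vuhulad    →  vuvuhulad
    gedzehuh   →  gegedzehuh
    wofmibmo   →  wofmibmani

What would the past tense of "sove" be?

sovani

vuhulad and zedka both have last vowel 'a' yet inflect differently (vuvuhulad, zedkani), so the last vowel is not what conditions the rule; whether the stem ends in a vowel or a consonant is.
"sove" ends in a vowel. The stems ending in a vowel (wofmibmo → wofmibmani, zedka → zedkani, bebire → bebirani) drop the final letter and add -ani.
So sove → sovani.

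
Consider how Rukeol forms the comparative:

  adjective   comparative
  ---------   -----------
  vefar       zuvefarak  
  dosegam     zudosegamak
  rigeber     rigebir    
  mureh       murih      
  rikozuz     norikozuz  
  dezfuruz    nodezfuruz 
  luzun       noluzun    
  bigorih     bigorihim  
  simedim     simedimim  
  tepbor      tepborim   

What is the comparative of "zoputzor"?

zoputzorim

vefar and rigeber both end in -r yet inflect differently (zuvefarak, rigebir), so the final letter is not what conditions the rule; the last vowel is.
"zoputzor" has last vowel 'o'. The one such stem in the data (tepbor → tepborim) adds -im, so the same rule applies.
The other patterns: stems whose last vowel is 'a' add zu- … -ak around the stem; stems whose last vowel is 'e' change the last vowel to 'i'; stems whose last vowel is 'u' add the prefix no-.
So zoputzor → zoputzorim.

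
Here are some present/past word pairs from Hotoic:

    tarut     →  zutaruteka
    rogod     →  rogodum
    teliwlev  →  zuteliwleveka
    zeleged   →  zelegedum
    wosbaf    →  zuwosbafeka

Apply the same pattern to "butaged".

butagedum

"butaged" ends in -d. The stems ending in -d (rogod → rogodum, zeleged → zelegedum) add -um.
The other pattern: stems ending in -f, -t or -v add zu- … -eka around the stem.
So butaged → butagedum.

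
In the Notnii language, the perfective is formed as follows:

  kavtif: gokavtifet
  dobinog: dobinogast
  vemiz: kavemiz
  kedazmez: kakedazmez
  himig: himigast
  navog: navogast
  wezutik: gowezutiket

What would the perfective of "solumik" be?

gosolumiket

"solumik" ends in -k. The one such stem in the data (wezutik → gowezutiket) adds go- … -et around the stem, so the same rule applies.
So solumik → gosolumiket.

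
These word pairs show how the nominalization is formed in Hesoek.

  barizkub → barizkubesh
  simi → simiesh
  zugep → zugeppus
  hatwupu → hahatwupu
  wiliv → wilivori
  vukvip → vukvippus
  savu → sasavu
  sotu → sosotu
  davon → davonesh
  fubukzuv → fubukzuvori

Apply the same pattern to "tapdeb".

wiliv and vukvip both have last vowel 'i' yet inflect differently (wilivori, vukvippus), so the last vowel is not what conditions the rule; the final letter is.
"tapdeb" ends in -b. The one such stem in the data (barizkub → barizkubesh) adds -esh, so the same rule applies.
The other patterns: stems ending in -v add -ori; stems ending in -p double the final consonant and add -us; stems ending in -u repeat the first consonant+vowel as a prefix.
So tapdeb → tapdebesh.

tapdebesh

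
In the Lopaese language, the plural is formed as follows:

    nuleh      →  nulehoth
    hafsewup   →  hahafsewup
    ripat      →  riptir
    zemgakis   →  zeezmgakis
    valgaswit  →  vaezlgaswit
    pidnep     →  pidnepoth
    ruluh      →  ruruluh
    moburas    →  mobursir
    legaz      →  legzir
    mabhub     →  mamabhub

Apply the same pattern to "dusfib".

ripat and valgaswit both end in -t yet inflect differently (riptir, vaezlgaswit), so the final letter is not what conditions the rule; the last vowel is.
"dusfib" has last vowel 'i'. The stems whose last vowel is 'i' (valgaswit → vaezlgaswit, zemgakis → zeezmgakis) insert -ez- after the first vowel.
So dusfib → duezsfib.

duezsfib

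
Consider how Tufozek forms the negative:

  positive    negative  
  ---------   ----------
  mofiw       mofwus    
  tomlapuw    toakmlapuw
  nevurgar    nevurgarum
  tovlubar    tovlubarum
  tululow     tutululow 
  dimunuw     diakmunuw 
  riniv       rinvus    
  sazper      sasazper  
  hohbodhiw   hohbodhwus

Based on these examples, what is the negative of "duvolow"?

duduvolow

dimunuw and mofiw both end in -w yet inflect differently (diakmunuw, mofwus), so the final letter is not what conditions the rule; the last vowel is.
"duvolow" has last vowel 'o'. The one such stem in the data (tululow → tutululow) repeats the first consonant+vowel as a prefix (as does sazper), so the same rule applies.
So duvolow → duduvolow.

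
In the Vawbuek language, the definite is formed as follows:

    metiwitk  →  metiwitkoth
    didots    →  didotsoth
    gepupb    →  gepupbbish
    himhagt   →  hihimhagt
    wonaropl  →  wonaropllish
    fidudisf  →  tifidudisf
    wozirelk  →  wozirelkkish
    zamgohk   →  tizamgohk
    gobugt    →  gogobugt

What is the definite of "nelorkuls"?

nelorkulssish

zamgohk and metiwitk both end in -k yet inflect differently (tizamgohk, metiwitkoth), so the final letter is not what conditions the rule; the second-to-last letter is.
"nelorkuls" has second-to-last letter 'l'. The one such stem in the data (wozirelk → wozirelkkish) doubles the final consonant and adds -ish (as do wonaropl, gepupb), so the same rule applies.
The other patterns: stems whose second-to-last letter is 'h' or 's' add the prefix ti-; stems whose second-to-last letter is 't' add -oth; stems whose second-to-last letter is 'g' repeat the first consonant+vowel as a prefix.
So nelorkuls → nelorkulssish.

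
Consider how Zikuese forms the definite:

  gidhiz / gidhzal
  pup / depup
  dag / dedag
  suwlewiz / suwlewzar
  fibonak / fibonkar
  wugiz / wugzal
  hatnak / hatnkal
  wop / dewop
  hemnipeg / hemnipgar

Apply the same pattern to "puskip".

dag and hemnipeg both end in -g yet inflect differently (dedag, hemnipgar), so the final letter is not what conditions the rule; the number of vowels is.
"puskip" has 2 vowels. The stems with 2 vowels (hatnak → hatnkal, wugiz → wugzal, gidhiz → gidhzal) delete the last vowel and add -al.
The other patterns: stems with 1 vowel add the prefix de-; stems with 3 vowels delete the last vowel and add -ar.
So puskip → puskpal.

puskpal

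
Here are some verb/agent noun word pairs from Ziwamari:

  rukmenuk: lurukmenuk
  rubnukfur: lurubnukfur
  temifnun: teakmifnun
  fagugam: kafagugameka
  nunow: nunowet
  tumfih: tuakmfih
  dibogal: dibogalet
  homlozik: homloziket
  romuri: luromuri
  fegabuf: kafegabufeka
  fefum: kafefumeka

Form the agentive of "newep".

"newep" begins with n-. The one such stem in the data (nunow → nunowet) adds -et, so the same rule applies.
So newep → newepet.

newepet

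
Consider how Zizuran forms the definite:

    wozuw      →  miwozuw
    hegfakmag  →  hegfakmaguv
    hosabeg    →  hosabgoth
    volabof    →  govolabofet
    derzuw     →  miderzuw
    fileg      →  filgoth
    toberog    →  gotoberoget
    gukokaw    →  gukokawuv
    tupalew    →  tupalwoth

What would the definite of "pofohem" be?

pofohmoth

toberog and hosabeg both end in -g yet inflect differently (gotoberoget, hosabgoth), so the final letter is not what conditions the rule; the last vowel is.
"pofohem" has last vowel 'e'. The stems whose last vowel is 'e' (tupalew → tupalwoth, hosabeg → hosabgoth, fileg → filgoth) delete the last vowel and add -oth.
The other patterns: stems whose last vowel is 'o' add go- … -et around the stem; stems whose last vowel is 'a' add -uv; stems whose last vowel is 'u' add the prefix mi-.
So pofohem → pofohmoth.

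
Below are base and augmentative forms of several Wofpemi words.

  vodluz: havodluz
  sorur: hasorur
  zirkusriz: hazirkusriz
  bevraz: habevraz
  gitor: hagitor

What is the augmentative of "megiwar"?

Every pair shown (vodluz → havodluz, sorur → hasorur, zirkusriz → hazirkusriz, …) follows the same rule: add the prefix ha-.
So megiwar → hamegiwar.

hamegiwar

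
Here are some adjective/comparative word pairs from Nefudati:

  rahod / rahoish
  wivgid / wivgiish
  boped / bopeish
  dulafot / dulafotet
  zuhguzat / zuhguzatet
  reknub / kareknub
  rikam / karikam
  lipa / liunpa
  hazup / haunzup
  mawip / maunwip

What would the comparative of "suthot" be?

suthotet

"suthot" ends in -t. The stems ending in -t (dulafot → dulafotet, zuhguzat → zuhguzatet) add -et.
The other patterns: stems ending in -d drop the final letter and add -ish; stems ending in -b or -m add the prefix ka-; stems ending in -a or -p insert -un- after the first vowel.
So suthot → suthotet.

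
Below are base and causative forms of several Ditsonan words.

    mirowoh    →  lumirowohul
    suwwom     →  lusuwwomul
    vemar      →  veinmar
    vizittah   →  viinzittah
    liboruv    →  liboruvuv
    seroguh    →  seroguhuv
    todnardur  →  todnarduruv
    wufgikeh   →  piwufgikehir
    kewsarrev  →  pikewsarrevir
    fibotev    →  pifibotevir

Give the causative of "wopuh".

wopuhuv

"wopuh" has last vowel 'u'. The stems whose last vowel is 'u' (liboruv → liboruvuv, seroguh → seroguhuv, todnardur → todnarduruv) add -uv.
The other patterns: stems whose last vowel is 'o' add lu- … -ul around the stem; stems whose last vowel is 'a' insert -in- after the first vowel; stems whose last vowel is 'e' add pi- … -ir around the stem.
So wopuh → wopuhuv.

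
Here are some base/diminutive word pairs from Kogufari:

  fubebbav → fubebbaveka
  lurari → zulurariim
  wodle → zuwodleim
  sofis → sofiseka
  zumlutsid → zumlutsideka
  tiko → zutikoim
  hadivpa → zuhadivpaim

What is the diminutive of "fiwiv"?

fiwiveka

fubebbav and hadivpa both have last vowel 'a' yet inflect differently (fubebbaveka, zuhadivpaim), so the last vowel is not what conditions the rule; whether the stem ends in a vowel or a consonant is.
"fiwiv" ends in a consonant. The stems ending in a consonant (fubebbav → fubebbaveka, sofis → sofiseka, zumlutsid → zumlutsideka) add -eka.
The other pattern: stems ending in a vowel add zu- … -im around the stem.
So fiwiv → fiwiveka.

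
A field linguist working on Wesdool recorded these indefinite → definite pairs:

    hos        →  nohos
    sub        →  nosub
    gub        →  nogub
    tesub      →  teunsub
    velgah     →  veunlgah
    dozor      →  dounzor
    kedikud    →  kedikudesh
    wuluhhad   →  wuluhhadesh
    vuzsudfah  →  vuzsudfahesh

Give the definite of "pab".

sub and tesub both end in -b yet inflect differently (nosub, teunsub), so the final letter is not what conditions the rule; the number of vowels is.
"pab" has 1 vowel. The stems with 1 vowel (hos → nohos, sub → nosub, gub → nogub) add the prefix no-.
The other patterns: stems with 2 vowels insert -un- after the first vowel; stems with 3 vowels add -esh.
So pab → nopab.

nopab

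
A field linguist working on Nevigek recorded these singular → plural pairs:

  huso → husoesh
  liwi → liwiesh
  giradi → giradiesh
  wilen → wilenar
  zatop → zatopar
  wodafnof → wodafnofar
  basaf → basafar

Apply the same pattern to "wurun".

"wurun" ends in a consonant. The stems ending in a consonant (wilen → wilenar, zatop → zatopar, wodafnof → wodafnofar) add -ar.
So wurun → wurunar.

wurunar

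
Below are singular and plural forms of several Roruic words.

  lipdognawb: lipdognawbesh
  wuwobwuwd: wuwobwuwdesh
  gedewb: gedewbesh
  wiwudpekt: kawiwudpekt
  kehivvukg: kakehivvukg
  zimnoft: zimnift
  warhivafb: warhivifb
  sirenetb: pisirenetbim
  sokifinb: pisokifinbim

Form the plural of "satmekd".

kasatmekd

wiwudpekt and zimnoft both end in -t yet inflect differently (kawiwudpekt, zimnift), so the final letter is not what conditions the rule; the second-to-last letter is.
"satmekd" has second-to-last letter 'k'. The stems whose second-to-last letter is 'k' (wiwudpekt → kawiwudpekt, kehivvukg → kakehivvukg) add the prefix ka-.
So satmekd → kasatmekd.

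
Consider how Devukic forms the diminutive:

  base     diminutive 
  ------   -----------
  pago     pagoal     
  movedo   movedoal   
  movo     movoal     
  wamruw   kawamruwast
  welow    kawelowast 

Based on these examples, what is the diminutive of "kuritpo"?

kuritpoal

pago and welow both have last vowel 'o' yet inflect differently (pagoal, kawelowast), so the last vowel is not what conditions the rule; the final letter is.
"kuritpo" ends in -o. The stems ending in -o (pago → pagoal, movedo → movedoal, movo → movoal) add -al.
So kuritpo → kuritpoal.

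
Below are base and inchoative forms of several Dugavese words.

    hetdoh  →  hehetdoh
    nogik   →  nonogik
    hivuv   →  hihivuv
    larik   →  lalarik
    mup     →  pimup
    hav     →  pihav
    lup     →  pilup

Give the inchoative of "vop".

hivuv and hav both end in -v yet inflect differently (hihivuv, pihav), so the final letter is not what conditions the rule; the number of vowels is.
"vop" has 1 vowel. The stems with 1 vowel (mup → pimup, hav → pihav, lup → pilup) add the prefix pi-.
The other pattern: stems with 2 vowels repeat the first consonant+vowel as a prefix.
So vop → pivop.

pivop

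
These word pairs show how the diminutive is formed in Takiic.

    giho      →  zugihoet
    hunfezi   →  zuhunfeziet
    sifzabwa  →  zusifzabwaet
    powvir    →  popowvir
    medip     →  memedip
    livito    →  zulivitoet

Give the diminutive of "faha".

zufahaet

medip and hunfezi both have last vowel 'i' yet inflect differently (memedip, zuhunfeziet), so the last vowel is not what conditions the rule; whether the stem ends in a vowel or a consonant is.
"faha" ends in a vowel. The stems ending in a vowel (livito → zulivitoet, sifzabwa → zusifzabwaet, hunfezi → zuhunfeziet) add zu- … -et around the stem.
So faha → zufahaet.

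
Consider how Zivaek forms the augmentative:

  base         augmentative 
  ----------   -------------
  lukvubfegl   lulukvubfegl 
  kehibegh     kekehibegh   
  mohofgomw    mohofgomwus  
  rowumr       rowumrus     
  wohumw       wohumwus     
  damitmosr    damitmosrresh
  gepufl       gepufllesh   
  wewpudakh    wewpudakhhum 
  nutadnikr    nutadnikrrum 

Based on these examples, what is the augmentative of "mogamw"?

rowumr and damitmosr both end in -r yet inflect differently (rowumrus, damitmosrresh), so the final letter is not what conditions the rule; the second-to-last letter is.
"mogamw" has second-to-last letter 'm'. The stems whose second-to-last letter is 'm' (mohofgomw → mohofgomwus, rowumr → rowumrus, wohumw → wohumwus) add -us.
So mogamw → mogamwus.

mogamwus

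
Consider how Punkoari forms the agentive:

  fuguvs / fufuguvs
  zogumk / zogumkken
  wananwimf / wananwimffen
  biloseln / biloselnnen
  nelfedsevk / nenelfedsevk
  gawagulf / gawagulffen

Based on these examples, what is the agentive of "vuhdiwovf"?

zogumk and nelfedsevk both end in -k yet inflect differently (zogumkken, nenelfedsevk), so the final letter is not what conditions the rule; the second-to-last letter is.
"vuhdiwovf" has second-to-last letter 'v'. The stems whose second-to-last letter is 'v' (fuguvs → fufuguvs, nelfedsevk → nenelfedsevk) repeat the first consonant+vowel as a prefix.
So vuhdiwovf → vuvuhdiwovf.

vuvuhdiwovf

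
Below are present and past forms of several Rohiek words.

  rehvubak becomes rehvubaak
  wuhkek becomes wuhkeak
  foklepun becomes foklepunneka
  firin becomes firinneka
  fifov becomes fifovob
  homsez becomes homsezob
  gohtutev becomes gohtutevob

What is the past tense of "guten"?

gutenneka

"guten" ends in -n. The stems ending in -n (foklepun → foklepunneka, firin → firinneka) double the final consonant and add -eka.
So guten → gutenneka.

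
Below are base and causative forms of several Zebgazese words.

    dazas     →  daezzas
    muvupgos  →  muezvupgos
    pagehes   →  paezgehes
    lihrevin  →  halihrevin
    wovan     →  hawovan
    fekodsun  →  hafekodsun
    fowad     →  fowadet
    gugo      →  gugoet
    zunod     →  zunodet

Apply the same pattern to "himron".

hahimron

dazas and wovan both have last vowel 'a' yet inflect differently (daezzas, hawovan), so the last vowel is not what conditions the rule; the final letter is.
"himron" ends in -n. The stems ending in -n (lihrevin → halihrevin, wovan → hawovan, fekodsun → hafekodsun) add the prefix ha-.
So himron → hahimron.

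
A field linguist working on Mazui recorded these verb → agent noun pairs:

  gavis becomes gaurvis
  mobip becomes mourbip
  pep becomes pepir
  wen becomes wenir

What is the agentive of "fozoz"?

fourzoz

"fozoz" has 2 vowels. The stems with 2 vowels (gavis → gaurvis, mobip → mourbip) insert -ur- after the first vowel.
So fozoz → fourzoz.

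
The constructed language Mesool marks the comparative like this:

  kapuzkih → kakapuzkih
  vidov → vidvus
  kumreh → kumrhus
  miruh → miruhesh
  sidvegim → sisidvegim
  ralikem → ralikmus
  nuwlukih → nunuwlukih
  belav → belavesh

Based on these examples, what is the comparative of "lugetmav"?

lugetmavesh

ralikem and sidvegim both end in -m yet inflect differently (ralikmus, sisidvegim), so the final letter is not what conditions the rule; the last vowel is.
"lugetmav" has last vowel 'a'. The one such stem in the data (belav → belavesh) adds -esh, so the same rule applies.
So lugetmav → lugetmavesh.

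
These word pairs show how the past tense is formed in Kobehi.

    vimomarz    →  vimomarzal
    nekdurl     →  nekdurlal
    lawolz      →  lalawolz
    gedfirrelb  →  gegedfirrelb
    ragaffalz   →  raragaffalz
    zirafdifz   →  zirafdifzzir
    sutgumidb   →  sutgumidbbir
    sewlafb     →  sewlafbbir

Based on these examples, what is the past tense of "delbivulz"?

vimomarz and lawolz both end in -z yet inflect differently (vimomarzal, lalawolz), so the final letter is not what conditions the rule; the second-to-last letter is.
"delbivulz" has second-to-last letter 'l'. The stems whose second-to-last letter is 'l' (lawolz → lalawolz, gedfirrelb → gegedfirrelb, ragaffalz → raragaffalz) repeat the first consonant+vowel as a prefix.
The other patterns: stems whose second-to-last letter is 'r' add -al; stems whose second-to-last letter is 'd' or 'f' double the final consonant and add -ir.
So delbivulz → dedelbivulz.

dedelbivulz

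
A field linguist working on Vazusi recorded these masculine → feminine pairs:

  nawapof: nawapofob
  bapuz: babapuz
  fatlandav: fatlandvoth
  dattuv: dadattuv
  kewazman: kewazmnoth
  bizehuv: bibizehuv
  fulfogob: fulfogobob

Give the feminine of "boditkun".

boboditkun

"boditkun" has last vowel 'u'. The stems whose last vowel is 'u' (bizehuv → bibizehuv, dattuv → dadattuv, bapuz → babapuz) repeat the first consonant+vowel as a prefix.
The other patterns: stems whose last vowel is 'o' add -ob; stems whose last vowel is 'a' delete the last vowel and add -oth.
So boditkun → boboditkun.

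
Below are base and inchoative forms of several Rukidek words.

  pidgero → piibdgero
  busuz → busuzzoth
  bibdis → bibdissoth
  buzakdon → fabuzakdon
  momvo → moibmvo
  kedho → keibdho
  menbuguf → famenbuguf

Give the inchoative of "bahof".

fabahof

kedho and buzakdon both have last vowel 'o' yet inflect differently (keibdho, fabuzakdon), so the last vowel is not what conditions the rule; the final letter is.
"bahof" ends in -f. The one such stem in the data (menbuguf → famenbuguf) adds the prefix fa-, so the same rule applies.
The other patterns: stems ending in -o insert -ib- after the first vowel; stems ending in -s or -z double the final consonant and add -oth.
So bahof → fabahof.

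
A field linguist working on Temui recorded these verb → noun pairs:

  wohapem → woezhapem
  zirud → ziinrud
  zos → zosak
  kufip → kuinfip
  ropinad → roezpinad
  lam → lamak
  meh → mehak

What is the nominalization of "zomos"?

lam and wohapem both end in -m yet inflect differently (lamak, woezhapem), so the final letter is not what conditions the rule; the number of vowels is.
"zomos" has 2 vowels. The stems with 2 vowels (kufip → kuinfip, zirud → ziinrud) insert -in- after the first vowel.
The other patterns: stems with 1 vowel add -ak; stems with 3 vowels insert -ez- after the first vowel.
So zomos → zoinmos.

zoinmos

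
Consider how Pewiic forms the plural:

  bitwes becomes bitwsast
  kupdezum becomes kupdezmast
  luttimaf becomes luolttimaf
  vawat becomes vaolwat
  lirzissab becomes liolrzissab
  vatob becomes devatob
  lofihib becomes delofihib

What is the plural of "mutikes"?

lirzissab and vatob both end in -b yet inflect differently (liolrzissab, devatob), so the final letter is not what conditions the rule; the last vowel is.
"mutikes" has last vowel 'e'. The one such stem in the data (bitwes → bitwsast) deletes the last vowel and adds -ast (as does kupdezum), so the same rule applies.
The other patterns: stems whose last vowel is 'a' insert -ol- after the first vowel; stems whose last vowel is 'i' or 'o' add the prefix de-.
So mutikes → mutiksast.

mutiksast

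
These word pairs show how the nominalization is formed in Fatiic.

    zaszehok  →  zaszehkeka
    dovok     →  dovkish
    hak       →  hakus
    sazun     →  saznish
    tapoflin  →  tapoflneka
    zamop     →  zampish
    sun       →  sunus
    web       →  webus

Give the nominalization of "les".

lesus

"les" has 1 vowel. The stems with 1 vowel (sun → sunus, hak → hakus, web → webus) add -us.
The other patterns: stems with 2 vowels delete the last vowel and add -ish; stems with 3 vowels delete the last vowel and add -eka.
So les → lesus.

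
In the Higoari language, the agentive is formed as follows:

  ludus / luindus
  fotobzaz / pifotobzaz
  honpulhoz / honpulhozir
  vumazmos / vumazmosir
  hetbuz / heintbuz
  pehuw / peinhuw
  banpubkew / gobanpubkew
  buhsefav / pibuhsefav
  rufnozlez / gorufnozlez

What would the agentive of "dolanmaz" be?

pidolanmaz

ludus and vumazmos both end in -s yet inflect differently (luindus, vumazmosir), so the final letter is not what conditions the rule; the last vowel is.
"dolanmaz" has last vowel 'a'. The stems whose last vowel is 'a' (fotobzaz → pifotobzaz, buhsefav → pibuhsefav) add the prefix pi-.
So dolanmaz → pidolanmaz.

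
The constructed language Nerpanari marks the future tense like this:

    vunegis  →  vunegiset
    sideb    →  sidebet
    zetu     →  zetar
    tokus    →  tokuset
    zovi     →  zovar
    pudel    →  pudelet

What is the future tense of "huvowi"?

"huvowi" ends in a vowel. The stems ending in a vowel (zovi → zovar, zetu → zetar) drop the final letter and add -ar.
So huvowi → huvowar.

huvowar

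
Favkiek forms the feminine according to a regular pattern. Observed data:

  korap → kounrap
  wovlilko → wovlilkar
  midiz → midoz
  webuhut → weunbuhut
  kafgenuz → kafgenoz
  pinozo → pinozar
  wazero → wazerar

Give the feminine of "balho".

kafgenuz and webuhut both have last vowel 'u' yet inflect differently (kafgenoz, weunbuhut), so the last vowel is not what conditions the rule; the final letter is.
"balho" ends in -o. The stems ending in -o (wovlilko → wovlilkar, wazero → wazerar, pinozo → pinozar) drop the final letter and add -ar.
The other patterns: stems ending in -z change the last vowel to 'o'; stems ending in -p or -t insert -un- after the first vowel.
So balho → balhar.

balhar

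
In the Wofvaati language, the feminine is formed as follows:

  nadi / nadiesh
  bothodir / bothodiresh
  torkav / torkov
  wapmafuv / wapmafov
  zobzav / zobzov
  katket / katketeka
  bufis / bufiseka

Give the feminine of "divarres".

divarreseka

nadi and bufis both have last vowel 'i' yet inflect differently (nadiesh, bufiseka), so the last vowel is not what conditions the rule; the final letter is.
"divarres" ends in -s. The one such stem in the data (bufis → bufiseka) adds -eka, so the same rule applies.
The other patterns: stems ending in -i or -r add -esh; stems ending in -v change the last vowel to 'o'.
So divarres → divarreseka.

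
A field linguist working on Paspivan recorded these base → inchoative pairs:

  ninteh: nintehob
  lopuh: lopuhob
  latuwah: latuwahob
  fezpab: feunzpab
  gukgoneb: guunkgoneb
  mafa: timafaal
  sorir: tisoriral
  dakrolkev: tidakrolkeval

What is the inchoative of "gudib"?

"gudib" ends in -b. The stems ending in -b (fezpab → feunzpab, gukgoneb → guunkgoneb) insert -un- after the first vowel.
So gudib → guundib.

guundib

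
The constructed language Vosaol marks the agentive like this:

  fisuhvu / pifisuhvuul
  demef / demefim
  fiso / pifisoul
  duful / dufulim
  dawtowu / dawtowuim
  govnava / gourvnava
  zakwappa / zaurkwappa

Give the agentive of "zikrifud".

fisuhvu and dawtowu both end in -u yet inflect differently (pifisuhvuul, dawtowuim), so the final letter is not what conditions the rule; the first letter is.
"zikrifud" begins with z-. The one such stem in the data (zakwappa → zaurkwappa) inserts -ur- after the first vowel (as does govnava), so the same rule applies.
So zikrifud → ziurkrifud.

ziurkrifud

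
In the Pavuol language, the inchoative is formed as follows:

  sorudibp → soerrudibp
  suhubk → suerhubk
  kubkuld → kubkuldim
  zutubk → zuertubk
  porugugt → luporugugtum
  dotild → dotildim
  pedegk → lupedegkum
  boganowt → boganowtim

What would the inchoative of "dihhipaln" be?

dihhipalnim

suhubk and pedegk both end in -k yet inflect differently (suerhubk, lupedegkum), so the final letter is not what conditions the rule; the second-to-last letter is.
"dihhipaln" has second-to-last letter 'l'. The stems whose second-to-last letter is 'l' (dotild → dotildim, kubkuld → kubkuldim) add -im.
The other patterns: stems whose second-to-last letter is 'b' insert -er- after the first vowel; stems whose second-to-last letter is 'g' add lu- … -um around the stem.
So dihhipaln → dihhipalnim.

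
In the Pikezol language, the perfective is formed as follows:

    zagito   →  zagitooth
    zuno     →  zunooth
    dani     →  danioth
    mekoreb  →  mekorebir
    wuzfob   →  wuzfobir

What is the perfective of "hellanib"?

hellanibir

zagito and wuzfob both have last vowel 'o' yet inflect differently (zagitooth, wuzfobir), so the last vowel is not what conditions the rule; whether the stem ends in a vowel or a consonant is.
"hellanib" ends in a consonant. The stems ending in a consonant (mekoreb → mekorebir, wuzfob → wuzfobir) add -ir.
So hellanib → hellanibir.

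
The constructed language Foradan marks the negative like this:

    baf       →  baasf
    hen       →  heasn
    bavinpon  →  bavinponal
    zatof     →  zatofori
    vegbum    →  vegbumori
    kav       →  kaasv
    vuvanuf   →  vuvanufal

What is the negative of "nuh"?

nuash

baf and zatof both end in -f yet inflect differently (baasf, zatofori), so the final letter is not what conditions the rule; the number of vowels is.
"nuh" has 1 vowel. The stems with 1 vowel (hen → heasn, baf → baasf, kav → kaasv) insert -as- after the first vowel.
The other patterns: stems with 2 vowels add -ori; stems with 3 vowels add -al.
So nuh → nuash.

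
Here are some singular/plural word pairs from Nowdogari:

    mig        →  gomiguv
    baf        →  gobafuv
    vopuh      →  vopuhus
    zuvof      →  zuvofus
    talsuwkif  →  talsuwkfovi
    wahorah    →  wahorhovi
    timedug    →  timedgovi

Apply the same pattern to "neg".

goneguv

baf and zuvof both end in -f yet inflect differently (gobafuv, zuvofus), so the final letter is not what conditions the rule; the number of vowels is.
"neg" has 1 vowel. The stems with 1 vowel (mig → gomiguv, baf → gobafuv) add go- … -uv around the stem.
The other patterns: stems with 2 vowels add -us; stems with 3 vowels delete the last vowel and add -ovi.
So neg → goneguv.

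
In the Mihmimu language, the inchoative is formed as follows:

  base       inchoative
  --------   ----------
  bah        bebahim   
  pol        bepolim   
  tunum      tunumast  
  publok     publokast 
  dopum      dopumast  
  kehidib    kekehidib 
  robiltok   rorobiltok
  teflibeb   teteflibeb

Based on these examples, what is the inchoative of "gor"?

"gor" has 1 vowel. The stems with 1 vowel (bah → bebahim, pol → bepolim) add be- … -im around the stem.
So gor → begorim.

begorim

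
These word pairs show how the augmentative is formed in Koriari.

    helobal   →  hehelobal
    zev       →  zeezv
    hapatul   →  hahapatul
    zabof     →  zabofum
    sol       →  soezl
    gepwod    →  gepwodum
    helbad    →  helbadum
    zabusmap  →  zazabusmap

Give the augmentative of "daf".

"daf" has 1 vowel. The stems with 1 vowel (zev → zeezv, sol → soezl) insert -ez- after the first vowel.
So daf → daezf.

daezf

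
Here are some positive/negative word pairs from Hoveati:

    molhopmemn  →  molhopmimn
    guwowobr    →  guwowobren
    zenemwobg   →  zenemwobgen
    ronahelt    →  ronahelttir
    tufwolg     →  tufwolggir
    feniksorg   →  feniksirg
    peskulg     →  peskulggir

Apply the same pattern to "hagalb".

zenemwobg and peskulg both end in -g yet inflect differently (zenemwobgen, peskulggir), so the final letter is not what conditions the rule; the second-to-last letter is.
"hagalb" has second-to-last letter 'l'. The stems whose second-to-last letter is 'l' (ronahelt → ronahelttir, peskulg → peskulggir, tufwolg → tufwolggir) double the final consonant and add -ir.
The other patterns: stems whose second-to-last letter is 'b' add -en; stems whose second-to-last letter is 'm' or 'r' change the last vowel to 'i'.
So hagalb → hagalbbir.

hagalbbir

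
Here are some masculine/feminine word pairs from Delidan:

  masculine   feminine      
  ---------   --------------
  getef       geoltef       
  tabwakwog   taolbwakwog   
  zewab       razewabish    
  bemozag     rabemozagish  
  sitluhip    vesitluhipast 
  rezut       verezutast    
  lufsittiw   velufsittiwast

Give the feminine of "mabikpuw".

vemabikpuwast

tabwakwog and bemozag both end in -g yet inflect differently (taolbwakwog, rabemozagish), so the final letter is not what conditions the rule; the last vowel is.
"mabikpuw" has last vowel 'u'. The one such stem in the data (rezut → verezutast) adds ve- … -ast around the stem, so the same rule applies.
The other patterns: stems whose last vowel is 'e' or 'o' insert -ol- after the first vowel; stems whose last vowel is 'a' add ra- … -ish around the stem.
So mabikpuw → vemabikpuwast.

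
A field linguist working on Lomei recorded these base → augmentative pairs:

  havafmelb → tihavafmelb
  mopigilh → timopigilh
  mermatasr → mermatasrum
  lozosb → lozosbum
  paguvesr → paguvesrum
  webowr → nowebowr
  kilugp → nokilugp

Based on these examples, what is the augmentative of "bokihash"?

bokihashum

havafmelb and lozosb both end in -b yet inflect differently (tihavafmelb, lozosbum), so the final letter is not what conditions the rule; the second-to-last letter is.
"bokihash" has second-to-last letter 's'. The stems whose second-to-last letter is 's' (mermatasr → mermatasrum, lozosb → lozosbum, paguvesr → paguvesrum) add -um.
So bokihash → bokihashum.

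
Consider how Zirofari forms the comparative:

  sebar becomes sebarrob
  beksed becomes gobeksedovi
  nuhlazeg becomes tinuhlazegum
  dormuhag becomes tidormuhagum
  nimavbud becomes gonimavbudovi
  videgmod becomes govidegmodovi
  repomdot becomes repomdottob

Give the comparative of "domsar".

beksed and nuhlazeg both have last vowel 'e' yet inflect differently (gobeksedovi, tinuhlazegum), so the last vowel is not what conditions the rule; the final letter is.
"domsar" ends in -r. The one such stem in the data (sebar → sebarrob) doubles the final consonant and adds -ob (as does repomdot), so the same rule applies.
So domsar → domsarrob.

domsarrob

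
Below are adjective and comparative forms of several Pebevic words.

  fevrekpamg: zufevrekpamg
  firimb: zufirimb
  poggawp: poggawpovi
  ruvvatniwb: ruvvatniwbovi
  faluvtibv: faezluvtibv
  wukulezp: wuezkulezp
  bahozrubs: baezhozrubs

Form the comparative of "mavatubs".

maezvatubs

firimb and ruvvatniwb both end in -b yet inflect differently (zufirimb, ruvvatniwbovi), so the final letter is not what conditions the rule; the second-to-last letter is.
"mavatubs" has second-to-last letter 'b'. The stems whose second-to-last letter is 'b' (faluvtibv → faezluvtibv, bahozrubs → baezhozrubs) insert -ez- after the first vowel.
The other patterns: stems whose second-to-last letter is 'm' add the prefix zu-; stems whose second-to-last letter is 'w' add -ovi.
So mavatubs → maezvatubs.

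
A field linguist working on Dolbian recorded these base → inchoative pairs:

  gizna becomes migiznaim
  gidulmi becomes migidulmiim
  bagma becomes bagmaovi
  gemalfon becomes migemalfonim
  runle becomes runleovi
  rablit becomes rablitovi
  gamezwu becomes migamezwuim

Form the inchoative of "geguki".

"geguki" begins with g-. The stems beginning with g- (gidulmi → migidulmiim, gamezwu → migamezwuim, gemalfon → migemalfonim) add mi- … -im around the stem.
So geguki → migegukiim.

migegukiim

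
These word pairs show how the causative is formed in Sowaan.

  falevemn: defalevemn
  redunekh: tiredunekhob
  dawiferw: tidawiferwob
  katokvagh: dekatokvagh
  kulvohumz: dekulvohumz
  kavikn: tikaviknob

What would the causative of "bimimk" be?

"bimimk" has second-to-last letter 'm'. The stems whose second-to-last letter is 'm' (falevemn → defalevemn, kulvohumz → dekulvohumz) add the prefix de-.
The other pattern: stems whose second-to-last letter is 'k' or 'r' add ti- … -ob around the stem.
So bimimk → debimimk.

debimimk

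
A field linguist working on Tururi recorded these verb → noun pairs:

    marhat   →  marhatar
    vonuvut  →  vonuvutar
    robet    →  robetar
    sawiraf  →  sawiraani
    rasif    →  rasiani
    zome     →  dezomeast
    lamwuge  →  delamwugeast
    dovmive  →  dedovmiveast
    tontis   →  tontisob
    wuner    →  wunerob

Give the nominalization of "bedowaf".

bedowaani

marhat and sawiraf both have last vowel 'a' yet inflect differently (marhatar, sawiraani), so the last vowel is not what conditions the rule; the final letter is.
"bedowaf" ends in -f. The stems ending in -f (sawiraf → sawiraani, rasif → rasiani) drop the final letter and add -ani.
So bedowaf → bedowaani.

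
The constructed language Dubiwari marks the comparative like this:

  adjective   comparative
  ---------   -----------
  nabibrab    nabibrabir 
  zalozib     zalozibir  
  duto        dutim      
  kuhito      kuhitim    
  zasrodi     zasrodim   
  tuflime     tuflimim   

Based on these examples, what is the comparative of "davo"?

davim

"davo" ends in a vowel. The stems ending in a vowel (duto → dutim, kuhito → kuhitim, zasrodi → zasrodim) drop the final letter and add -im.
So davo → davim.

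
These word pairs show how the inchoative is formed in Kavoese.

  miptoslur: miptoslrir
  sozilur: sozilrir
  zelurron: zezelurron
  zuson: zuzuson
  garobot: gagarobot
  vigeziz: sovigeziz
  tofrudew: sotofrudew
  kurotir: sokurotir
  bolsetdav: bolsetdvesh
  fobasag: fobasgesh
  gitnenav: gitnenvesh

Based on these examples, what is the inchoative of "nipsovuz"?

"nipsovuz" has last vowel 'u'. The stems whose last vowel is 'u' (miptoslur → miptoslrir, sozilur → sozilrir) delete the last vowel and add -ir.
The other patterns: stems whose last vowel is 'o' repeat the first consonant+vowel as a prefix; stems whose last vowel is 'e' or 'i' add the prefix so-; stems whose last vowel is 'a' delete the last vowel and add -esh.
So nipsovuz → nipsovzir.

nipsovzir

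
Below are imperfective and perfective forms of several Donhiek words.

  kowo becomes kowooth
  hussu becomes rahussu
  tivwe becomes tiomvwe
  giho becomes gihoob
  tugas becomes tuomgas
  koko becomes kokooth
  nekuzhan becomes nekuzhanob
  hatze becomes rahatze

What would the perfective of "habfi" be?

rahabfi

"habfi" begins with h-. The stems beginning with h- (hatze → rahatze, hussu → rahussu) add the prefix ra-.
The other patterns: stems beginning with t- insert -om- after the first vowel; stems beginning with k- add -oth; stems beginning with g- or n- add -ob.
So habfi → rahabfi.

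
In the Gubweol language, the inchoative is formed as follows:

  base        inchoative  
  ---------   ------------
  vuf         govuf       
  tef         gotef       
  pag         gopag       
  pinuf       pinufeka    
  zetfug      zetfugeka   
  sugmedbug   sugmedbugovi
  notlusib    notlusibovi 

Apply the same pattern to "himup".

"himup" has 2 vowels. The stems with 2 vowels (pinuf → pinufeka, zetfug → zetfugeka) add -eka.
So himup → himupeka.

himupeka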